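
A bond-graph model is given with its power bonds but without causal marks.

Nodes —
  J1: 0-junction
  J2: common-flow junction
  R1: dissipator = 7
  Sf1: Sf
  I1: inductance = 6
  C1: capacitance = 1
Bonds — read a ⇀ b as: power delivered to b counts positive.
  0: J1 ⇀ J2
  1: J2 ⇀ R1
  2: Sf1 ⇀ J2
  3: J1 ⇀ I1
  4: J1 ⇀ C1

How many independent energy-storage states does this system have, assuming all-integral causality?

β2 →Sf1  (source Sf1 imposes f)
β0 →J2  (common-f at J2 fixed by 2)
β1 →J2  (common-f at J2 fixed by 2)
β3 →I1  (I1 integral (f out))
β4 →J1  (J1: last free bond brings effort in)

2  (C1, I1 all integral)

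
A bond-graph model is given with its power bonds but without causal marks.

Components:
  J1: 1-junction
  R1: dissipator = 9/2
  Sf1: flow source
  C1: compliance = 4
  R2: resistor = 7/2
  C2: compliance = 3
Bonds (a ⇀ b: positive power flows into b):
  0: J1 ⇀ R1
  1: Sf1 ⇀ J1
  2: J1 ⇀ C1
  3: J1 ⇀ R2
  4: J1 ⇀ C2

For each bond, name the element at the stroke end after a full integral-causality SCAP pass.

bond 1 |Sf1  (Sf1 fixes flow; stroke at Sf1)
bond 0 |J1  (1-jn J1 has f-setter on 1)
bond 2 |J1  (common-f at J1 fixed by 1)
bond 3 |J1  (common-f at J1 fixed by 1)
bond 4 |J1  (J1 flow already set via bond 1)

b0 →J1
b1 →Sf1
b2 →J1
b3 →J1
b4 →J1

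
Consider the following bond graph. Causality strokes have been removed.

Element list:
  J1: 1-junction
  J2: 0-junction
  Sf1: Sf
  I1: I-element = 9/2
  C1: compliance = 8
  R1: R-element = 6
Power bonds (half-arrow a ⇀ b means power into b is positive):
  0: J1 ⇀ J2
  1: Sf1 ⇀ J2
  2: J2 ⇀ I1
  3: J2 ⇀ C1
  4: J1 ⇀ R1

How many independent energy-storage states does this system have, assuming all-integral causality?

#1 stroke at Sf1  (Sf1 fixes flow; stroke at Sf1)
#2 stroke at I1  (I1 integral (f out))
#3 stroke at J2  (C1 integral (e out))
#0 stroke at J1  (J2: bond 3 brought effort, rest push out)
#4 stroke at R1  (only one flow-in slot at J1)

2  (C1, I1 all integral)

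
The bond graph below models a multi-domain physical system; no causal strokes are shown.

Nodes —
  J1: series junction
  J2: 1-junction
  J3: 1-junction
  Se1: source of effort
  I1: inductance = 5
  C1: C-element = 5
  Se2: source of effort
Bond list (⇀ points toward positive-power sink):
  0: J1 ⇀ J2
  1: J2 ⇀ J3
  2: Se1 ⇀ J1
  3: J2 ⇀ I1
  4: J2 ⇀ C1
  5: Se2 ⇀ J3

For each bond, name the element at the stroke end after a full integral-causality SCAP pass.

b0 |J2
b1 |J2
b2 |J1
b3 |I1
b4 |J2
b5 |J3

bond 2 |J1  (Se1: effort source, stroke at far end)
bond 5 |J3  (Se2 (Se) sets effort on bond)
bond 0 |J2  (only one flow-in slot at J1)
bond 1 |J2  (J3 needs exactly one f-in)
bond 3 |I1  (I1 outputs flow p/I1)
bond 4 |J2  (common-f at J2 fixed by 3)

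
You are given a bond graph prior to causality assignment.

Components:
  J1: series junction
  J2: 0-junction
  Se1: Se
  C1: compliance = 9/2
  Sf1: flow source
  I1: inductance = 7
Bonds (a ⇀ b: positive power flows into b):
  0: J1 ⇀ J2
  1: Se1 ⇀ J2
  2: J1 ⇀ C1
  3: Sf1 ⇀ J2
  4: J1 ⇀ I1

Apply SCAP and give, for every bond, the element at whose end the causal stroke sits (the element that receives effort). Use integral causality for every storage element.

bond 1 stroke at J2  (Se1 fixes effort; stroke away)
bond 3 stroke at Sf1  (source Sf1 imposes f)
bond 0 stroke at J1  (J2 effort already set via bond 1)
bond 2 stroke at J1  (C1 outputs effort q/C1)
bond 4 stroke at I1  (J1 needs exactly one f-in)

bond 0 stroke at J1
bond 1 stroke at J2
bond 2 stroke at J1
bond 3 stroke at Sf1
bond 4 stroke at I1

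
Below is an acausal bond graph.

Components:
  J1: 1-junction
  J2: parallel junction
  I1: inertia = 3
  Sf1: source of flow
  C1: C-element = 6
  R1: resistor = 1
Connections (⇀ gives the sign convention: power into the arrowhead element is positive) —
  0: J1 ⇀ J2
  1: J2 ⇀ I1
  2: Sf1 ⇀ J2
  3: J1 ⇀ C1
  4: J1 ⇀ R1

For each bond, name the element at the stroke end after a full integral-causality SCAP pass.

bond 2 stroke at Sf1  (source Sf1 imposes f)
bond 1 stroke at I1  (prefer integral on I1)
bond 0 stroke at J2  (only one effort-in slot at J2)
bond 3 stroke at J1  (1-jn J1 has f-setter on 0)
bond 4 stroke at J1  (common-f at J1 fixed by 0)

b0 →J2
b1 →I1
b2 →Sf1
b3 →J1
b4 →J1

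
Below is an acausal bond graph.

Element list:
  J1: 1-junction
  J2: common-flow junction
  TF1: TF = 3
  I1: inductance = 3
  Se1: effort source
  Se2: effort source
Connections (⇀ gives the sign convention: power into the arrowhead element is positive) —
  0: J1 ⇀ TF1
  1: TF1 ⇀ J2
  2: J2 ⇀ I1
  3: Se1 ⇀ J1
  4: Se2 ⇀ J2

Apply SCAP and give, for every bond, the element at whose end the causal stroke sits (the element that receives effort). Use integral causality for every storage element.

b3 stroke at J1  (source Se1 imposes e)
b4 stroke at J2  (Se2 fixes effort; stroke away)
b0 stroke at TF1  (closing 1-jn rule on J1)
b1 stroke at J2  (TF1: transformer flips bond 0)
b2 stroke at I1  (only one flow-in slot at J2)

#0 stroke at TF1
#1 stroke at J2
#2 stroke at I1
#3 stroke at J1
#4 stroke at J2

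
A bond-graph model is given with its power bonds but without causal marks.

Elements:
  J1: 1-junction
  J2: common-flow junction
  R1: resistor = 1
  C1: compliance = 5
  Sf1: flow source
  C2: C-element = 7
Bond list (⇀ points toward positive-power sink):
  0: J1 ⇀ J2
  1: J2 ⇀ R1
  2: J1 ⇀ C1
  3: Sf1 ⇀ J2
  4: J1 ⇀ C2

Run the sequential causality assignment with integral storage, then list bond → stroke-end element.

bond 3 |Sf1  (Sf1 fixes flow; stroke at Sf1)
bond 0 |J2  (common-f at J2 fixed by 3)
bond 1 |J2  (J2 flow already set via bond 3)
bond 2 |J1  (1-jn J1 has f-setter on 0)
bond 4 |J1  (common-f at J1 fixed by 0)

bond 0 stroke→J2
bond 1 stroke→J2
bond 2 stroke→J1
bond 3 stroke→Sf1
bond 4 stroke→J1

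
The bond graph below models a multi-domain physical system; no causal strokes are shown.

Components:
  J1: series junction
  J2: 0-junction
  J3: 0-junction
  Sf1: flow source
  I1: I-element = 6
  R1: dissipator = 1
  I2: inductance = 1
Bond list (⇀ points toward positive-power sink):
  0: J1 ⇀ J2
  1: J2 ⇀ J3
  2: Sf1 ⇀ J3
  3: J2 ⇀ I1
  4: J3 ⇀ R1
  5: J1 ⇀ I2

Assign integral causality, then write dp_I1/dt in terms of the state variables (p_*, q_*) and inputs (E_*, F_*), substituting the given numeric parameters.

b2 stroke→Sf1  (Sf1 (Sf) sets flow on bond)
b3 stroke→I1  (I1 integral (f out))
b5 stroke→I2  (I2 integral (f out))
b0 stroke→J1  (J1 flow already set via bond 5)
b1 stroke→J2  (J2: last free bond brings effort in)
b4 stroke→J3  (only one effort-in slot at J3)

dp_I1/dt = F_Sf1 - p_I1/6 + p_I2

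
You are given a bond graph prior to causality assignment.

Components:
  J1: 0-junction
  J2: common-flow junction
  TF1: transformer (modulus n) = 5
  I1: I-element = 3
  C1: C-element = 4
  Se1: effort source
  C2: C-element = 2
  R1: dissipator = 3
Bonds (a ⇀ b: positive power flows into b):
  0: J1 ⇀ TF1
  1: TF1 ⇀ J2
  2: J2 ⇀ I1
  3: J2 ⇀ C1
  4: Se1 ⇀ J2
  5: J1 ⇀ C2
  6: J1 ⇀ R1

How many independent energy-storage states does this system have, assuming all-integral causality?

β4 stroke at J2  (Se1: effort source, stroke at far end)
β2 stroke at I1  (I1 integral (f out))
β1 stroke at J2  (J2: bond 2 brought flow, rest push out)
β3 stroke at J2  (1-jn J2 has f-setter on 2)
β0 stroke at TF1  (TF1 one-in-one-out from 1)
β5 stroke at J1  (C2 outputs effort q/C2)
β6 stroke at R1  (J1 effort already set via bond 5)

3  (C1, C2, I1 all integral)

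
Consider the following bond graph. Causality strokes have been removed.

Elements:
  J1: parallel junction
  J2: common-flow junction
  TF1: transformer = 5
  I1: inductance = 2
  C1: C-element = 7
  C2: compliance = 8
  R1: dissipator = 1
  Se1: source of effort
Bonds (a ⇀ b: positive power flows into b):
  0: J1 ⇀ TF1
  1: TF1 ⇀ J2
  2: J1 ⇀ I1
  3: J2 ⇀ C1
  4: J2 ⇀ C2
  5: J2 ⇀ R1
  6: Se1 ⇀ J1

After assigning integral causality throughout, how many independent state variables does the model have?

3  (C1, C2, I1 all integral)

#6 →J1  (source Se1 imposes e)
#0 →TF1  (J1 effort already set via bond 6)
#2 →I1  (0-jn J1 has e-setter on 6)
#1 →J2  (TF1 one-in-one-out from 0)
#3 →J2  (C1 outputs effort q/C1)
#4 →J2  (C2 integral (e out))
#5 →R1  (J2: last free bond brings flow in)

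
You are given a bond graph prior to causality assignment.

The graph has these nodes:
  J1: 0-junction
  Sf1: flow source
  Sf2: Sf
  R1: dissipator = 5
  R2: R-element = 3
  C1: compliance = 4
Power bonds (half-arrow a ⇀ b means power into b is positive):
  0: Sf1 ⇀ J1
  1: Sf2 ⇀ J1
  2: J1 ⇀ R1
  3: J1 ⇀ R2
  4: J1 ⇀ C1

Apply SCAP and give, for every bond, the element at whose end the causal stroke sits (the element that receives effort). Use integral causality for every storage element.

bond 0 |Sf1  (Sf1 (Sf) sets flow on bond)
bond 1 |Sf2  (Sf2 (Sf) sets flow on bond)
bond 4 |J1  (C1 integral (e out))
bond 2 |R1  (0-jn J1 has e-setter on 4)
bond 3 |R2  (0-jn J1 has e-setter on 4)

bond 0 stroke at Sf1
bond 1 stroke at Sf2
bond 2 stroke at R1
bond 3 stroke at R2
bond 4 stroke at J1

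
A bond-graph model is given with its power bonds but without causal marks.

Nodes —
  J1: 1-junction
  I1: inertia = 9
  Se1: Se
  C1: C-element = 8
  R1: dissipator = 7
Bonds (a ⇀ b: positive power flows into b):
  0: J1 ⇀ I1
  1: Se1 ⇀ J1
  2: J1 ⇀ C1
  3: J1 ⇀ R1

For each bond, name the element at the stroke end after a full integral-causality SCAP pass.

b0 stroke→I1
b1 stroke→J1
b2 stroke→J1
b3 stroke→J1

bond 1 stroke→J1  (Se1: effort source, stroke at far end)
bond 0 stroke→I1  (I1 integral (f out))
bond 2 stroke→J1  (common-f at J1 fixed by 0)
bond 3 stroke→J1  (common-f at J1 fixed by 0)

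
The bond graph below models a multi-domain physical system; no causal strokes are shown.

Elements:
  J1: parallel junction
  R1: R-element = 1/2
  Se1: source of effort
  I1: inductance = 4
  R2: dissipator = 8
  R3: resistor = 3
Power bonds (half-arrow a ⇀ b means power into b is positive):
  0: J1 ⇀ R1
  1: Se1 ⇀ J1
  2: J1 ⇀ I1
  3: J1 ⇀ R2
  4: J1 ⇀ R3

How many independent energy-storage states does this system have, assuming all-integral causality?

b1 →J1  (Se1 fixes effort; stroke away)
b0 →R1  (0-jn J1 has e-setter on 1)
b2 →I1  (J1: bond 1 brought effort, rest push out)
b3 →R2  (J1 effort already set via bond 1)
b4 →R3  (J1: bond 1 brought effort, rest push out)

1  (I1 all integral)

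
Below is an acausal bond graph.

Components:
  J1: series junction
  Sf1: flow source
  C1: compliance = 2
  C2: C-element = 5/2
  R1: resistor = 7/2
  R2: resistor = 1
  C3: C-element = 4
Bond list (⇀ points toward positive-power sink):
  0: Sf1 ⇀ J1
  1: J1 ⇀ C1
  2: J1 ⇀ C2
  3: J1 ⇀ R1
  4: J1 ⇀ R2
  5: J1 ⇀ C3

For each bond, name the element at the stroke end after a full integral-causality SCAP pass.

b0 →Sf1
b1 →J1
b2 →J1
b3 →J1
b4 →J1
b5 →J1

β0 stroke at Sf1  (source Sf1 imposes f)
β1 stroke at J1  (common-f at J1 fixed by 0)
β2 stroke at J1  (J1: bond 0 brought flow, rest push out)
β3 stroke at J1  (J1: bond 0 brought flow, rest push out)
β4 stroke at J1  (1-jn J1 has f-setter on 0)
β5 stroke at J1  (1-jn J1 has f-setter on 0)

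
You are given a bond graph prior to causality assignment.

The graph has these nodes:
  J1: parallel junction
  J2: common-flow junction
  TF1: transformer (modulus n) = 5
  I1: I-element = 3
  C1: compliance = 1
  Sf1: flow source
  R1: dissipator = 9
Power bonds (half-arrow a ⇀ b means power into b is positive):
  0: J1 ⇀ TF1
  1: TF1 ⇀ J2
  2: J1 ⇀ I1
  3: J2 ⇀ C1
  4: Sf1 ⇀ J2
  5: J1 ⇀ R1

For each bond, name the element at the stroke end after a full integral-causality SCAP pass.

bond 4 →Sf1  (source Sf1 imposes f)
bond 1 →J2  (1-jn J2 has f-setter on 4)
bond 3 →J2  (J2: bond 4 brought flow, rest push out)
bond 0 →TF1  (TF TF1: opposite of bond 1)
bond 2 →I1  (I1: I, integral causality)
bond 5 →J1  (closing 0-jn rule on J1)

bond 0 stroke→TF1
bond 1 stroke→J2
bond 2 stroke→I1
bond 3 stroke→J2
bond 4 stroke→Sf1
bond 5 stroke→J1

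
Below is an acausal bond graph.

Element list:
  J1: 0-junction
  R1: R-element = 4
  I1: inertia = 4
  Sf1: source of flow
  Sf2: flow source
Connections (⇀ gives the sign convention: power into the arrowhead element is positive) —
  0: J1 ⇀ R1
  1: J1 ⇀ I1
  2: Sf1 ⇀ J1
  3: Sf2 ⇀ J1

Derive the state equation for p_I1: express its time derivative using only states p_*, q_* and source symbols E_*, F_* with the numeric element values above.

#2 stroke→Sf1  (Sf1 fixes flow; stroke at Sf1)
#3 stroke→Sf2  (Sf2 fixes flow; stroke at Sf2)
#1 stroke→I1  (prefer integral on I1)
#0 stroke→J1  (only one effort-in slot at J1)

dp_I1/dt = 4*F_Sf1 + 4*F_Sf2 - p_I1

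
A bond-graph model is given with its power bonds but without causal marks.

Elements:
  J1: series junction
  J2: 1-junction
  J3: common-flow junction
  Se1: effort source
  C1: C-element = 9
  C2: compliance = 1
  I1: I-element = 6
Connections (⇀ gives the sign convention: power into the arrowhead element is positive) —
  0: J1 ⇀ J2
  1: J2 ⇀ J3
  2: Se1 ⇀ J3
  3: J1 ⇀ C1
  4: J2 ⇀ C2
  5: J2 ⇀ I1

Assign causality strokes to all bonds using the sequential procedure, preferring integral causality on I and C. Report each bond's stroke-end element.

β2 stroke at J3  (Se1 (Se) sets effort on bond)
β1 stroke at J2  (J3: last free bond brings flow in)
β3 stroke at J1  (prefer integral on C1)
β0 stroke at J2  (closing 1-jn rule on J1)
β4 stroke at J2  (C2 integral (e out))
β5 stroke at I1  (closing 1-jn rule on J2)

#0 →J2
#1 →J2
#2 →J3
#3 →J1
#4 →J2
#5 →I1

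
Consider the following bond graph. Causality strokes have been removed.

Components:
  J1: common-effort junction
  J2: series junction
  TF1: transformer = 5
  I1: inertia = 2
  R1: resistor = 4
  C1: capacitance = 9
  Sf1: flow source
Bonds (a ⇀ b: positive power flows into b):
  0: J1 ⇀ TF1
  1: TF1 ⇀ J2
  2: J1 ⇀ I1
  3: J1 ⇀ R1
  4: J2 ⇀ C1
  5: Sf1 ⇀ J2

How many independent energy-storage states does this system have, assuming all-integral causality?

β5 stroke→Sf1  (Sf1: flow source, stroke at near end)
β1 stroke→J2  (1-jn J2 has f-setter on 5)
β4 stroke→J2  (J2: bond 5 brought flow, rest push out)
β0 stroke→TF1  (through TF1, causality passes straight; one stroke at TF1)
β2 stroke→I1  (prefer integral on I1)
β3 stroke→J1  (J1 needs exactly one e-in)

2  (C1, I1 all integral)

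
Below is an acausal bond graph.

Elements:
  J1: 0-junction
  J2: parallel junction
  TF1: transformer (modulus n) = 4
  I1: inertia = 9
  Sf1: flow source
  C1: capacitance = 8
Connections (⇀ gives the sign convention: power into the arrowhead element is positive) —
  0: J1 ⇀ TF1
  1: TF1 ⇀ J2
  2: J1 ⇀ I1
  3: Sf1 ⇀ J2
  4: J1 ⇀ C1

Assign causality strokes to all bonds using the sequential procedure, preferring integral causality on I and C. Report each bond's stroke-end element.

b0 |TF1
b1 |J2
b2 |I1
b3 |Sf1
b4 |J1

#3 stroke at Sf1  (Sf1 fixes flow; stroke at Sf1)
#1 stroke at J2  (only one effort-in slot at J2)
#0 stroke at TF1  (through TF1, causality passes straight; one stroke at TF1)
#2 stroke at I1  (I1: I, integral causality)
#4 stroke at J1  (J1 needs exactly one e-in)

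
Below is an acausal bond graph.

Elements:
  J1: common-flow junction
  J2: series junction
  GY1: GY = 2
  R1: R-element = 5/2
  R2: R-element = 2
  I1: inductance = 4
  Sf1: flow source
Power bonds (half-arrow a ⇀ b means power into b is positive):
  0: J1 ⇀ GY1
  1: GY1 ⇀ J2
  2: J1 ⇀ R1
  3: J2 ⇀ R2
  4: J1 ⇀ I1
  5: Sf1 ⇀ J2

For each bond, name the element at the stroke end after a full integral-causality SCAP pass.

bond 5 →Sf1  (source Sf1 imposes f)
bond 1 →J2  (1-jn J2 has f-setter on 5)
bond 3 →J2  (J2: bond 5 brought flow, rest push out)
bond 0 →J1  (GY GY1: same side as bond 1)
bond 4 →I1  (prefer integral on I1)
bond 2 →J1  (common-f at J1 fixed by 4)

b0 stroke at J1
b1 stroke at J2
b2 stroke at J1
b3 stroke at J2
b4 stroke at I1
b5 stroke at Sf1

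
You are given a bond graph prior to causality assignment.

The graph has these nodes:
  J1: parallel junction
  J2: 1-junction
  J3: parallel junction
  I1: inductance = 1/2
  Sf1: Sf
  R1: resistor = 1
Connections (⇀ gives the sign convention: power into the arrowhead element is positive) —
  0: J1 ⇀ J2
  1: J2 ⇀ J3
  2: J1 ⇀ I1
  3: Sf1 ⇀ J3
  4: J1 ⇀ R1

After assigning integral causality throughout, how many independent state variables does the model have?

1  (I1 all integral)

#3 stroke at Sf1  (Sf1 (Sf) sets flow on bond)
#1 stroke at J3  (J3: last free bond brings effort in)
#0 stroke at J2  (J2: bond 1 brought flow, rest push out)
#2 stroke at I1  (prefer integral on I1)
#4 stroke at J1  (J1: last free bond brings effort in)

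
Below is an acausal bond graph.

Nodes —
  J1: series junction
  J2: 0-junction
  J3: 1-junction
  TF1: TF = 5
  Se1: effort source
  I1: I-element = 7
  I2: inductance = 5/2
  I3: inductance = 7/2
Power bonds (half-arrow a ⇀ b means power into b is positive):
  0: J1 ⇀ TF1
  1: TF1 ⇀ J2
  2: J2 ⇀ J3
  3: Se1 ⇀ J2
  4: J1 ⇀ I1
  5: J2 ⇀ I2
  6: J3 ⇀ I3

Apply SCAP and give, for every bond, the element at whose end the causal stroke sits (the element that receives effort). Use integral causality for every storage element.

bond 0 stroke→J1
bond 1 stroke→TF1
bond 2 stroke→J3
bond 3 stroke→J2
bond 4 stroke→I1
bond 5 stroke→I2
bond 6 stroke→I3

b3 stroke at J2  (Se1 fixes effort; stroke away)
b1 stroke at TF1  (J2: bond 3 brought effort, rest push out)
b2 stroke at J3  (common-e at J2 fixed by 3)
b5 stroke at I2  (common-e at J2 fixed by 3)
b6 stroke at I3  (only one flow-in slot at J3)
b0 stroke at J1  (TF1 one-in-one-out from 1)
b4 stroke at I1  (J1 needs exactly one f-in)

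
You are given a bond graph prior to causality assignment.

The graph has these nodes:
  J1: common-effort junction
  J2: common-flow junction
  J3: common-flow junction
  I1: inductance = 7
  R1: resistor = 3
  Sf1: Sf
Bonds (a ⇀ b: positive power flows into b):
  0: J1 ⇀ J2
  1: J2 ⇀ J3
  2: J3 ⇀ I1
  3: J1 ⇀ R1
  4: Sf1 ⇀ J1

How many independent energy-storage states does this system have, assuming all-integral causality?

1  (I1 all integral)

bond 4 stroke at Sf1  (Sf1 (Sf) sets flow on bond)
bond 2 stroke at I1  (prefer integral on I1)
bond 1 stroke at J3  (J3: bond 2 brought flow, rest push out)
bond 0 stroke at J2  (J2 flow already set via bond 1)
bond 3 stroke at J1  (only one effort-in slot at J1)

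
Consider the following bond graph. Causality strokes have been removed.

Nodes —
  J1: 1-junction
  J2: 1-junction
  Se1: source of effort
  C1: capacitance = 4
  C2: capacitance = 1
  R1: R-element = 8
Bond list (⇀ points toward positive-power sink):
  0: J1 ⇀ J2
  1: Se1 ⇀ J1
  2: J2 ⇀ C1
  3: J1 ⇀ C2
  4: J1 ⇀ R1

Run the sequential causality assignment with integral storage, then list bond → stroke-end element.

b0 stroke at J1
b1 stroke at J1
b2 stroke at J2
b3 stroke at J1
b4 stroke at R1

b1 |J1  (Se1 fixes effort; stroke away)
b2 |J2  (C1 integral (e out))
b0 |J1  (J2: last free bond brings flow in)
b3 |J1  (C2 integral (e out))
b4 |R1  (closing 1-jn rule on J1)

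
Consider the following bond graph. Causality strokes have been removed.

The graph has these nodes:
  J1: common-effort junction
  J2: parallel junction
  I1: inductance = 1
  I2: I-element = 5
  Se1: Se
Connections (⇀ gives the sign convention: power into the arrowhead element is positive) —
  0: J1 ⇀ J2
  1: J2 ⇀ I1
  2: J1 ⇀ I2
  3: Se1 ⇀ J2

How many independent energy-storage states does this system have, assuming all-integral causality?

#3 stroke→J2  (Se1 fixes effort; stroke away)
#0 stroke→J1  (common-e at J2 fixed by 3)
#1 stroke→I1  (J2: bond 3 brought effort, rest push out)
#2 stroke→I2  (common-e at J1 fixed by 0)

2  (I1, I2 all integral)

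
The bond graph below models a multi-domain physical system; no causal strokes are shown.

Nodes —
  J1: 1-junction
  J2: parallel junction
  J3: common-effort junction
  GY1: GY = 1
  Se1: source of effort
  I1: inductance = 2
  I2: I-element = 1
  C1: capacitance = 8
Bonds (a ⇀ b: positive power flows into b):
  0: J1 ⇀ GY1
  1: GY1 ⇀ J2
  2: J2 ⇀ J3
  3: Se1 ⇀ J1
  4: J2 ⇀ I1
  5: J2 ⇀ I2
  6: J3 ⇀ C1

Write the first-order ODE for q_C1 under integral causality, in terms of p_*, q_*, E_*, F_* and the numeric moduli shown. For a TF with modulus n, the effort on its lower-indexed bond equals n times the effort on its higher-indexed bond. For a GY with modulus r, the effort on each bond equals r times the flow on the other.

dq_C1/dt = E_Se1 - p_I1/2 - p_I2

#3 →J1  (Se1 fixes effort; stroke away)
#0 →GY1  (only one flow-in slot at J1)
#1 →GY1  (through GY1, causality inverts; strokes same side of GY1)
#4 →I1  (I1 integral (f out))
#5 →I2  (I2 integral (f out))
#2 →J2  (J2: last free bond brings effort in)
#6 →J3  (J3: last free bond brings effort in)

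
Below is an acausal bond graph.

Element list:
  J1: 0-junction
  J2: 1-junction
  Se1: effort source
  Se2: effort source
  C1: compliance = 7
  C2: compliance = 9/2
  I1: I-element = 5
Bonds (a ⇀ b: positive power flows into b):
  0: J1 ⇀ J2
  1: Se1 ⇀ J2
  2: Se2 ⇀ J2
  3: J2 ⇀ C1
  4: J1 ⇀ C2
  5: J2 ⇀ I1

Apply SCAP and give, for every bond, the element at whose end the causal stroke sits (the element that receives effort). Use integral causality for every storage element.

bond 0 →J2
bond 1 →J2
bond 2 →J2
bond 3 →J2
bond 4 →J1
bond 5 →I1

bond 1 stroke→J2  (Se1: effort source, stroke at far end)
bond 2 stroke→J2  (Se2 (Se) sets effort on bond)
bond 3 stroke→J2  (C1: C, integral causality)
bond 4 stroke→J1  (C2: C, integral causality)
bond 0 stroke→J2  (J1: bond 4 brought effort, rest push out)
bond 5 stroke→I1  (closing 1-jn rule on J2)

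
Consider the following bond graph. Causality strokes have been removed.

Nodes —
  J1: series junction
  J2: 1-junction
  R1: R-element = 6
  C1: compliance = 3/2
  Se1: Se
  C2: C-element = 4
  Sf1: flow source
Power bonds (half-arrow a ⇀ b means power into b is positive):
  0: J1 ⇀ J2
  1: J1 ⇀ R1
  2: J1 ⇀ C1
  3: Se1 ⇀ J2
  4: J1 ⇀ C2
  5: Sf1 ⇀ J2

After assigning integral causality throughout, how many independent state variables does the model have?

b3 →J2  (Se1 (Se) sets effort on bond)
b5 →Sf1  (Sf1 fixes flow; stroke at Sf1)
b0 →J2  (J2: bond 5 brought flow, rest push out)
b1 →J1  (J1 flow already set via bond 0)
b2 →J1  (common-f at J1 fixed by 0)
b4 →J1  (J1: bond 0 brought flow, rest push out)

2  (C1, C2 all integral)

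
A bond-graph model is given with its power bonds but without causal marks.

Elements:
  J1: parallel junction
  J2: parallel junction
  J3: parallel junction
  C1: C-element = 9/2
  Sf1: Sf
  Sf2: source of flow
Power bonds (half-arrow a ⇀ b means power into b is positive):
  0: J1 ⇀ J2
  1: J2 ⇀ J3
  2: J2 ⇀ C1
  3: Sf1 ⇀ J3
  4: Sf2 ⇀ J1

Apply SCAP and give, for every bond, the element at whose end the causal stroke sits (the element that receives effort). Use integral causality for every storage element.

β0 stroke→J1
β1 stroke→J3
β2 stroke→J2
β3 stroke→Sf1
β4 stroke→Sf2

b3 |Sf1  (Sf1 (Sf) sets flow on bond)
b4 |Sf2  (Sf2 (Sf) sets flow on bond)
b0 |J1  (J1 needs exactly one e-in)
b1 |J3  (J3 needs exactly one e-in)
b2 |J2  (J2: last free bond brings effort in)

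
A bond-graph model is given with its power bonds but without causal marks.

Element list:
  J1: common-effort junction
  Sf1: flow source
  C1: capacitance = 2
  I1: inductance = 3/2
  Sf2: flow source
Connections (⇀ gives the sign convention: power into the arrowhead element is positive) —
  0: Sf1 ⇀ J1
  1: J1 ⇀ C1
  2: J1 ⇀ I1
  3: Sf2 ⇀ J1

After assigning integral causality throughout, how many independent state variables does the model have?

#0 |Sf1  (Sf1 fixes flow; stroke at Sf1)
#3 |Sf2  (Sf2 (Sf) sets flow on bond)
#1 |J1  (C1 outputs effort q/C1)
#2 |I1  (0-jn J1 has e-setter on 1)

2  (C1, I1 all integral)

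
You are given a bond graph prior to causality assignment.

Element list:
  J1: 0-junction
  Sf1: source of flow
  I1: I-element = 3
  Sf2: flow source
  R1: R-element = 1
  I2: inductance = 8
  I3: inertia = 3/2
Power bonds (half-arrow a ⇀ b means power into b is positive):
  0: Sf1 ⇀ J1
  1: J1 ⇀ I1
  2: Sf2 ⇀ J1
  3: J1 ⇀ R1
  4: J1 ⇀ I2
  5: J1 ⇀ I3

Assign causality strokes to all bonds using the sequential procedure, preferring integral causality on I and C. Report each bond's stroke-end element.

bond 0 |Sf1  (Sf1 fixes flow; stroke at Sf1)
bond 2 |Sf2  (Sf2: flow source, stroke at near end)
bond 1 |I1  (I1: I, integral causality)
bond 4 |I2  (I2 outputs flow p/I2)
bond 5 |I3  (I3: I, integral causality)
bond 3 |J1  (J1: last free bond brings effort in)

b0 stroke at Sf1
b1 stroke at I1
b2 stroke at Sf2
b3 stroke at J1
b4 stroke at I2
b5 stroke at I3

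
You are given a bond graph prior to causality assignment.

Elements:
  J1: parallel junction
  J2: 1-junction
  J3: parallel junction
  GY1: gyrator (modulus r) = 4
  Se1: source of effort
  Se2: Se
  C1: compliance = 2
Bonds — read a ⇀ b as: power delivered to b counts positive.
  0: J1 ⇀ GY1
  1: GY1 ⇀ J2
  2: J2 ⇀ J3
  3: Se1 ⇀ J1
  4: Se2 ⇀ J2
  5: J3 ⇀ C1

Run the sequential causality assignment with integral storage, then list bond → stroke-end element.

β0 |GY1
β1 |GY1
β2 |J2
β3 |J1
β4 |J2
β5 |J3

b3 |J1  (Se1 (Se) sets effort on bond)
b4 |J2  (Se2 (Se) sets effort on bond)
b0 |GY1  (0-jn J1 has e-setter on 3)
b1 |GY1  (GY GY1: same side as bond 0)
b2 |J2  (J2: bond 1 brought flow, rest push out)
b5 |J3  (closing 0-jn rule on J3)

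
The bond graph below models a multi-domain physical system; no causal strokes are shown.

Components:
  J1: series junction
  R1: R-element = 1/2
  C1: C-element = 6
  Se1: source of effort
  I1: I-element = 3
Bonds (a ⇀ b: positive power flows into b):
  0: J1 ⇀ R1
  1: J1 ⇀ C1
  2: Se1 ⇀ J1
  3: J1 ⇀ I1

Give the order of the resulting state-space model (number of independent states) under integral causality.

2  (C1, I1 all integral)

bond 2 stroke→J1  (Se1 (Se) sets effort on bond)
bond 1 stroke→J1  (C1 integral (e out))
bond 3 stroke→I1  (I1: I, integral causality)
bond 0 stroke→J1  (J1 flow already set via bond 3)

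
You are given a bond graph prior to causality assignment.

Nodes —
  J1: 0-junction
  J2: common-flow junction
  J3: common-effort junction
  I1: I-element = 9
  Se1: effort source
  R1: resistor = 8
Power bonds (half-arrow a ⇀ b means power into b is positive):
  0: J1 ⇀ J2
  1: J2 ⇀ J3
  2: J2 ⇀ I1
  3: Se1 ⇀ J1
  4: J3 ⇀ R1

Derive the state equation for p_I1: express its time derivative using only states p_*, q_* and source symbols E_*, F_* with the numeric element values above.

dp_I1/dt = E_Se1 - 8*p_I1/9

#3 stroke at J1  (source Se1 imposes e)
#0 stroke at J2  (0-jn J1 has e-setter on 3)
#2 stroke at I1  (I1: I, integral causality)
#1 stroke at J2  (J2 flow already set via bond 2)
#4 stroke at J3  (J3 needs exactly one e-in)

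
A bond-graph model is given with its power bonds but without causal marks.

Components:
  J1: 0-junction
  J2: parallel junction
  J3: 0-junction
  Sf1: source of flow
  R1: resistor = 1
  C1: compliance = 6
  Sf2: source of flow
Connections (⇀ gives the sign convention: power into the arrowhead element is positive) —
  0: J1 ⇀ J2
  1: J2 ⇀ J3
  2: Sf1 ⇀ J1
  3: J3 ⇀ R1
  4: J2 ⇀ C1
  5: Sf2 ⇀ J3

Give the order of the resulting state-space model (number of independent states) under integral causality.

β2 →Sf1  (Sf1: flow source, stroke at near end)
β5 →Sf2  (Sf2 fixes flow; stroke at Sf2)
β0 →J1  (J1 needs exactly one e-in)
β4 →J2  (C1 integral (e out))
β1 →J3  (J2 effort already set via bond 4)
β3 →R1  (0-jn J3 has e-setter on 1)

1  (C1 all integral)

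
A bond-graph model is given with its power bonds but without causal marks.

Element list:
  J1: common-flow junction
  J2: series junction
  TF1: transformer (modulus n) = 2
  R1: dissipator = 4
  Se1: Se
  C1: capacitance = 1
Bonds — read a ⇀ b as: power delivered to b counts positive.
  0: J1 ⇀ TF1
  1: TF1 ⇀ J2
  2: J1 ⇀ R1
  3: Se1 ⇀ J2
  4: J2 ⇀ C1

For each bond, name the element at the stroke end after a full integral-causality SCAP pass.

bond 0 |J1
bond 1 |TF1
bond 2 |R1
bond 3 |J2
bond 4 |J2

b3 stroke→J2  (Se1 (Se) sets effort on bond)
b4 stroke→J2  (C1 integral (e out))
b1 stroke→TF1  (only one flow-in slot at J2)
b0 stroke→J1  (TF TF1: opposite of bond 1)
b2 stroke→R1  (only one flow-in slot at J1)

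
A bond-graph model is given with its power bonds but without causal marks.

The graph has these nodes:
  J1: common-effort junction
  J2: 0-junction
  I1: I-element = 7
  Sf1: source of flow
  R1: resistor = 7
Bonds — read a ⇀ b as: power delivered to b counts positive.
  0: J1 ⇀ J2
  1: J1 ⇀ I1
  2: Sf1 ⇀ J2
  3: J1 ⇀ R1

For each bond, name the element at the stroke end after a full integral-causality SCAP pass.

bond 2 →Sf1  (Sf1 fixes flow; stroke at Sf1)
bond 0 →J2  (J2: last free bond brings effort in)
bond 1 →I1  (I1 outputs flow p/I1)
bond 3 →J1  (closing 0-jn rule on J1)

bond 0 →J2
bond 1 →I1
bond 2 →Sf1
bond 3 →J1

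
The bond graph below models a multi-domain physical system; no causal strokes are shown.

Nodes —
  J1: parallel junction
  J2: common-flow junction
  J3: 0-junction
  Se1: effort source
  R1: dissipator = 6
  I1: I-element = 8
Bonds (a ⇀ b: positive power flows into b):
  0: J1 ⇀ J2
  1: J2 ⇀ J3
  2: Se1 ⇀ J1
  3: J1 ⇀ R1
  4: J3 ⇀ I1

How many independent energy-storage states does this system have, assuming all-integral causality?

β2 stroke at J1  (Se1: effort source, stroke at far end)
β0 stroke at J2  (common-e at J1 fixed by 2)
β3 stroke at R1  (J1: bond 2 brought effort, rest push out)
β1 stroke at J3  (J2: last free bond brings flow in)
β4 stroke at I1  (common-e at J3 fixed by 1)

1  (I1 all integral)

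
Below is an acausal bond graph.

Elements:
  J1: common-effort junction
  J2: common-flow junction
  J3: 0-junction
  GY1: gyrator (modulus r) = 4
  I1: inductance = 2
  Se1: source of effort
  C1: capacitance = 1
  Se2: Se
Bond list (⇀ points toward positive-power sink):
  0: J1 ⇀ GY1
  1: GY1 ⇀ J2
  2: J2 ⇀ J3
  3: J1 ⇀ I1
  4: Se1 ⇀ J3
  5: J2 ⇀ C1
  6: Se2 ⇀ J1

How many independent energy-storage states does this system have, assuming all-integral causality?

2  (C1, I1 all integral)

bond 4 |J3  (source Se1 imposes e)
bond 6 |J1  (Se2 fixes effort; stroke away)
bond 0 |GY1  (0-jn J1 has e-setter on 6)
bond 3 |I1  (J1 effort already set via bond 6)
bond 2 |J2  (common-e at J3 fixed by 4)
bond 1 |GY1  (through GY1, causality inverts; strokes same side of GY1)
bond 5 |J2  (1-jn J2 has f-setter on 1)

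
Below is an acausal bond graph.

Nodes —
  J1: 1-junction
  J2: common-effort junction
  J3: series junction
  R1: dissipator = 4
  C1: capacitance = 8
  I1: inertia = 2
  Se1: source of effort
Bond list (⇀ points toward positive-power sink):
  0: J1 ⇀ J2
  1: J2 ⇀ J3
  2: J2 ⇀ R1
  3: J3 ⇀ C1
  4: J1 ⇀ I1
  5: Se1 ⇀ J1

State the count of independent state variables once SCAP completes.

b5 →J1  (Se1 fixes effort; stroke away)
b3 →J3  (C1 integral (e out))
b1 →J2  (J3 needs exactly one f-in)
b0 →J1  (J2 effort already set via bond 1)
b2 →R1  (common-e at J2 fixed by 1)
b4 →I1  (J1: last free bond brings flow in)

2  (C1, I1 all integral)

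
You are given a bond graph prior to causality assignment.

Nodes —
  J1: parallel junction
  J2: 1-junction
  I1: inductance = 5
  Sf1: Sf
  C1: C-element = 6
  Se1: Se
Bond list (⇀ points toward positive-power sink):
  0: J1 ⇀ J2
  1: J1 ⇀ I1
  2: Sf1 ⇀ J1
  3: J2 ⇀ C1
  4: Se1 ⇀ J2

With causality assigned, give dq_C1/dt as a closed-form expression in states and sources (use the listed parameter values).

dq_C1/dt = F_Sf1 - p_I1/5

bond 2 stroke→Sf1  (Sf1 (Sf) sets flow on bond)
bond 4 stroke→J2  (Se1 fixes effort; stroke away)
bond 1 stroke→I1  (I1: I, integral causality)
bond 0 stroke→J1  (only one effort-in slot at J1)
bond 3 stroke→J2  (1-jn J2 has f-setter on 0)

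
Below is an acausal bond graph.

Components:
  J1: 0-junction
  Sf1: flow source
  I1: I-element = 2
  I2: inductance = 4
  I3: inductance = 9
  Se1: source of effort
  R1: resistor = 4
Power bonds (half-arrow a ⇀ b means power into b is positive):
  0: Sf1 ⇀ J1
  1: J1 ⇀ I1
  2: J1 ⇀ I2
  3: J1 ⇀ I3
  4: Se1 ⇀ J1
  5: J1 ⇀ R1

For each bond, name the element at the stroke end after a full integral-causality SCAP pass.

β0 stroke→Sf1
β1 stroke→I1
β2 stroke→I2
β3 stroke→I3
β4 stroke→J1
β5 stroke→R1

b0 |Sf1  (Sf1: flow source, stroke at near end)
b4 |J1  (Se1 fixes effort; stroke away)
b1 |I1  (J1: bond 4 brought effort, rest push out)
b2 |I2  (0-jn J1 has e-setter on 4)
b3 |I3  (common-e at J1 fixed by 4)
b5 |R1  (J1 effort already set via bond 4)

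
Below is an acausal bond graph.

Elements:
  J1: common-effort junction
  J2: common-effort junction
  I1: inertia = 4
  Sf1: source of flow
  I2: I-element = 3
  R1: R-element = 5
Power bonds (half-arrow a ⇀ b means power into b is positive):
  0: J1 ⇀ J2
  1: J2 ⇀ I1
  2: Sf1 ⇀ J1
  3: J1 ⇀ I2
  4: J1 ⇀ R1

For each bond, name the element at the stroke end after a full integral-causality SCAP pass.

#2 |Sf1  (Sf1 fixes flow; stroke at Sf1)
#1 |I1  (I1 integral (f out))
#0 |J2  (only one effort-in slot at J2)
#3 |I2  (prefer integral on I2)
#4 |J1  (closing 0-jn rule on J1)

b0 stroke at J2
b1 stroke at I1
b2 stroke at Sf1
b3 stroke at I2
b4 stroke at J1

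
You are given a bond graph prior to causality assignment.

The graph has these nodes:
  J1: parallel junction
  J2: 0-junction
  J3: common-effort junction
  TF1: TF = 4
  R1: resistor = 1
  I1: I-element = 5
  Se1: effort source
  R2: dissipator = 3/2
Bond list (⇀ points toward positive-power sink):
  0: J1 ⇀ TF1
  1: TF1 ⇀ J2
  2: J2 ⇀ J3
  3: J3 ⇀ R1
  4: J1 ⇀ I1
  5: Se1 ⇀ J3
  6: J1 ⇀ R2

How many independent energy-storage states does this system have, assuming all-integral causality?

1  (I1 all integral)

b5 |J3  (Se1 fixes effort; stroke away)
b2 |J2  (0-jn J3 has e-setter on 5)
b3 |R1  (J3 effort already set via bond 5)
b1 |TF1  (0-jn J2 has e-setter on 2)
b0 |J1  (TF1: transformer flips bond 1)
b4 |I1  (J1 effort already set via bond 0)
b6 |R2  (0-jn J1 has e-setter on 0)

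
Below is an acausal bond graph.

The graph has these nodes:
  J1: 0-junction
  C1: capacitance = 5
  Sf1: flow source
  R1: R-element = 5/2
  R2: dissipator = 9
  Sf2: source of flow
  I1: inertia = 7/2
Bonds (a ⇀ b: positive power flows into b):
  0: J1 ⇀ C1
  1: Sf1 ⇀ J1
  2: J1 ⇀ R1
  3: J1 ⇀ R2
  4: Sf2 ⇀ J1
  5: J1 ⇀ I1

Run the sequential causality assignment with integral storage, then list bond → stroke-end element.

#0 →J1
#1 →Sf1
#2 →R1
#3 →R2
#4 →Sf2
#5 →I1

β1 stroke at Sf1  (Sf1: flow source, stroke at near end)
β4 stroke at Sf2  (Sf2 (Sf) sets flow on bond)
β0 stroke at J1  (prefer integral on C1)
β2 stroke at R1  (common-e at J1 fixed by 0)
β3 stroke at R2  (0-jn J1 has e-setter on 0)
β5 stroke at I1  (0-jn J1 has e-setter on 0)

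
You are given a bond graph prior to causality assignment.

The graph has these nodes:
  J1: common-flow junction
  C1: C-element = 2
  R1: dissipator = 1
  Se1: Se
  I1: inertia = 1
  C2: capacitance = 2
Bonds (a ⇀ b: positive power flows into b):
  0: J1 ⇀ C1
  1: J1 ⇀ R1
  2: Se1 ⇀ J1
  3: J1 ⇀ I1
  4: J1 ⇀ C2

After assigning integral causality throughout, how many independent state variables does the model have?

bond 2 stroke at J1  (source Se1 imposes e)
bond 0 stroke at J1  (prefer integral on C1)
bond 3 stroke at I1  (I1 outputs flow p/I1)
bond 1 stroke at J1  (1-jn J1 has f-setter on 3)
bond 4 stroke at J1  (J1: bond 3 brought flow, rest push out)

3  (C1, C2, I1 all integral)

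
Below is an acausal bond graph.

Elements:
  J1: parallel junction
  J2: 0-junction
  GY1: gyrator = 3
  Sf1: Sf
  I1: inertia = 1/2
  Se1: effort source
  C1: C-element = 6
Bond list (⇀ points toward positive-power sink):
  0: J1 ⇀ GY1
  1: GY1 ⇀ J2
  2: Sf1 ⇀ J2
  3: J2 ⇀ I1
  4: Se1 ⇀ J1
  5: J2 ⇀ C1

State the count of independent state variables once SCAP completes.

2  (C1, I1 all integral)

β2 →Sf1  (Sf1: flow source, stroke at near end)
β4 →J1  (Se1: effort source, stroke at far end)
β0 →GY1  (0-jn J1 has e-setter on 4)
β1 →GY1  (GY GY1: same side as bond 0)
β3 →I1  (prefer integral on I1)
β5 →J2  (closing 0-jn rule on J2)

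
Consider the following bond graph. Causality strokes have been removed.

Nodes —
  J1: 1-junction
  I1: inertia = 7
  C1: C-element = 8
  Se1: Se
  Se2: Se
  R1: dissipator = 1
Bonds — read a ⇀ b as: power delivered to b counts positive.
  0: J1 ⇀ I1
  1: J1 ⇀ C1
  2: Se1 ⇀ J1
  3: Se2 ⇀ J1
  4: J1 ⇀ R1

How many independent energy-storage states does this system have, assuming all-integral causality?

2  (C1, I1 all integral)

β2 stroke→J1  (Se1 fixes effort; stroke away)
β3 stroke→J1  (Se2 fixes effort; stroke away)
β0 stroke→I1  (I1 integral (f out))
β1 stroke→J1  (common-f at J1 fixed by 0)
β4 stroke→J1  (common-f at J1 fixed by 0)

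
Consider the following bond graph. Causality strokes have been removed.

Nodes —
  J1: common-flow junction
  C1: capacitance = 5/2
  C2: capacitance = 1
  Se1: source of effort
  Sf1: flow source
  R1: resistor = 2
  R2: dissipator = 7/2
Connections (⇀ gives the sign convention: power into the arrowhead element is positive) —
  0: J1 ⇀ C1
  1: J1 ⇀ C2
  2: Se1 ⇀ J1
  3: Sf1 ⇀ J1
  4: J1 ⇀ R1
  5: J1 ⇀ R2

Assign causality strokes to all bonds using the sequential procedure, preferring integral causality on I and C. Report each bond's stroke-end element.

β0 stroke→J1
β1 stroke→J1
β2 stroke→J1
β3 stroke→Sf1
β4 stroke→J1
β5 stroke→J1

b2 stroke at J1  (Se1 fixes effort; stroke away)
b3 stroke at Sf1  (source Sf1 imposes f)
b0 stroke at J1  (J1 flow already set via bond 3)
b1 stroke at J1  (J1 flow already set via bond 3)
b4 stroke at J1  (common-f at J1 fixed by 3)
b5 stroke at J1  (J1: bond 3 brought flow, rest push out)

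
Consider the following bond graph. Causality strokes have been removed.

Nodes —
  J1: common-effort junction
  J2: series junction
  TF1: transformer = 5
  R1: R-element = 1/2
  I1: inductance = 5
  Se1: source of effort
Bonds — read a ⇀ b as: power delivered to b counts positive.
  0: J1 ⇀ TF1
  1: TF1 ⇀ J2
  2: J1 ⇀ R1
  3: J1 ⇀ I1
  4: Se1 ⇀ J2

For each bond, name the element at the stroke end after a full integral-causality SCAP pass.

β0 →J1
β1 →TF1
β2 →R1
β3 →I1
β4 →J2

bond 4 |J2  (Se1 fixes effort; stroke away)
bond 1 |TF1  (closing 1-jn rule on J2)
bond 0 |J1  (TF1: transformer flips bond 1)
bond 2 |R1  (J1 effort already set via bond 0)
bond 3 |I1  (J1 effort already set via bond 0)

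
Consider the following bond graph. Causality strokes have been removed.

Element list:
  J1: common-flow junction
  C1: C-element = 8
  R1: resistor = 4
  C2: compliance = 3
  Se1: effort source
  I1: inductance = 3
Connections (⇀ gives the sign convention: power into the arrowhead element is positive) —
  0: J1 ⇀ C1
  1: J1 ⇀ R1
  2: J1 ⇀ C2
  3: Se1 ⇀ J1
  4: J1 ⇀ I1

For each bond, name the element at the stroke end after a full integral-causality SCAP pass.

#0 stroke at J1
#1 stroke at J1
#2 stroke at J1
#3 stroke at J1
#4 stroke at I1

#3 →J1  (source Se1 imposes e)
#0 →J1  (prefer integral on C1)
#2 →J1  (C2: C, integral causality)
#4 →I1  (I1 outputs flow p/I1)
#1 →J1  (common-f at J1 fixed by 4)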